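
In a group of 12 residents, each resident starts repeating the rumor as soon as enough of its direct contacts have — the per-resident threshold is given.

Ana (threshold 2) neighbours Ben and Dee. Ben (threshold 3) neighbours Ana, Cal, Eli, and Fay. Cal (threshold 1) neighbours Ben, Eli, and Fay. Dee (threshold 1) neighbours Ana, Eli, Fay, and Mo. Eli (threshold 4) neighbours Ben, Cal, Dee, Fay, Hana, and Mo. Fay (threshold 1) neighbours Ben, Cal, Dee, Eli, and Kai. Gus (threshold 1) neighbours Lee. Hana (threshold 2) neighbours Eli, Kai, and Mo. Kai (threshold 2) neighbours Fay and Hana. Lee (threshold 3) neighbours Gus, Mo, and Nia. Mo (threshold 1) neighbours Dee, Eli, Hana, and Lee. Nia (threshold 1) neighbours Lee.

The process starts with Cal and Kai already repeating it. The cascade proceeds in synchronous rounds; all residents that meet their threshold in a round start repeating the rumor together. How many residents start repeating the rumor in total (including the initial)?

Round 1 — Cal, Kai start repeating the rumor (initial).
Round 2 — checking thresholds:
  Ben: 1 of 4 neighbours < 3, below threshold.
  Eli: 1 of 6 neighbours < 4, below threshold.
  Fay: 2 of 5 neighbours ≥ 1, starts repeating the rumor.
  Hana: 1 of 3 neighbours < 2, below threshold.
Round 3 — checking thresholds:
  Ben: 2 of 4 neighbours < 3, below threshold.
  Dee: 1 of 4 neighbours ≥ 1, starts repeating the rumor.
  Eli: 2 of 6 neighbours < 4, below threshold.
  Hana: 1 of 3 neighbours < 2, below threshold.
Round 4 — checking thresholds:
  Ana: 1 of 2 neighbours < 2, below threshold.
  Ben: 2 of 4 neighbours < 3, below threshold.
  Eli: 3 of 6 neighbours < 4, below threshold.
  Hana: 1 of 3 neighbours < 2, below threshold.
  Mo: 1 of 4 neighbours ≥ 1, starts repeating the rumor.
Round 5 — checking thresholds:
  Ana: 1 of 2 neighbours < 2, below threshold.
  Ben: 2 of 4 neighbours < 3, below threshold.
  Eli: 4 of 6 neighbours ≥ 4, starts repeating the rumor.
  Hana: 2 of 3 neighbours ≥ 2, starts repeating the rumor.
  Lee: 1 of 3 neighbours < 3, below threshold.
Round 6 — checking thresholds:
  Ana: 1 of 2 neighbours < 2, below threshold.
  Ben: 3 of 4 neighbours ≥ 3, starts repeating the rumor.
  Lee: 1 of 3 neighbours < 3, below threshold.
Round 7 — checking thresholds:
  Ana: 2 of 2 neighbours ≥ 2, starts repeating the rumor.
  Lee: 1 of 3 neighbours < 3, below threshold.
Round 8 — no new spreads; cascade stops.

9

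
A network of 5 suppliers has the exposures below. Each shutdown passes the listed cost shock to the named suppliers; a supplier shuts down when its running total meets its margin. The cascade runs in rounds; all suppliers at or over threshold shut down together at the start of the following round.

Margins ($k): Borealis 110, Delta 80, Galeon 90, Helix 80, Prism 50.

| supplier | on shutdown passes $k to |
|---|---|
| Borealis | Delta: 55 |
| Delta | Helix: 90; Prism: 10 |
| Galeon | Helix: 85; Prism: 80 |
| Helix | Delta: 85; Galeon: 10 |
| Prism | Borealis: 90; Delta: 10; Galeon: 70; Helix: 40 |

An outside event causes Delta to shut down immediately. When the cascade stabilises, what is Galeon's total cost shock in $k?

Round 1 — Delta shuts down (initial).
  Helix: +90 → 90 ≥ 80
  Prism: +10 → 10 < 50
Round 2 — Helix shuts down.
  Galeon: +10 → 10 < 90
No further shutdowns.

10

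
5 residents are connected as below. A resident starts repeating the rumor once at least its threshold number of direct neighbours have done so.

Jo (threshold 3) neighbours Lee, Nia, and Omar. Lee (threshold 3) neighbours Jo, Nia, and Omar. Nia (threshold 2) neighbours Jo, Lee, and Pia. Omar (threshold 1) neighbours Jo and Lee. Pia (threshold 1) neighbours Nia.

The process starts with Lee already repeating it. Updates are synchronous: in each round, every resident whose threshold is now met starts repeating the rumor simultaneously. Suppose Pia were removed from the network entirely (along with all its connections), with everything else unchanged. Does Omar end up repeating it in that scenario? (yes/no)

With Pia removed:
Round 1 — Lee starts repeating the rumor (initial).
Round 2 — checking thresholds:
  Jo: 1 of 3 neighbours < 3, holds.
  Nia: 1 of 2 neighbours < 2, holds.
  Omar: 1 of 2 neighbours ≥ 1, starts repeating the rumor.
Round 3 — no new spreads; cascade stops.

yes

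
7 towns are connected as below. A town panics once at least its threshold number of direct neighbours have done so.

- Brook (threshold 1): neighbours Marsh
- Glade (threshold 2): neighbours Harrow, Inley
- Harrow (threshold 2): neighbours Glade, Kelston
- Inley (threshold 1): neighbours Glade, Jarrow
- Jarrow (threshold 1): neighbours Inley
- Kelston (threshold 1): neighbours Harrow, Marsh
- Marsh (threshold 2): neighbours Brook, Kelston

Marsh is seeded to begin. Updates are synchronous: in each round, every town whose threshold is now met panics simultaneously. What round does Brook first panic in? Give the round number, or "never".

2

Round 1 — Marsh panics (initial).
Round 2 — checking thresholds:
  Brook: 1 of 1 neighbours ≥ 1, panics.
  Kelston: 1 of 2 neighbours ≥ 1, panics.
Round 3 — no new panics; cascade stops.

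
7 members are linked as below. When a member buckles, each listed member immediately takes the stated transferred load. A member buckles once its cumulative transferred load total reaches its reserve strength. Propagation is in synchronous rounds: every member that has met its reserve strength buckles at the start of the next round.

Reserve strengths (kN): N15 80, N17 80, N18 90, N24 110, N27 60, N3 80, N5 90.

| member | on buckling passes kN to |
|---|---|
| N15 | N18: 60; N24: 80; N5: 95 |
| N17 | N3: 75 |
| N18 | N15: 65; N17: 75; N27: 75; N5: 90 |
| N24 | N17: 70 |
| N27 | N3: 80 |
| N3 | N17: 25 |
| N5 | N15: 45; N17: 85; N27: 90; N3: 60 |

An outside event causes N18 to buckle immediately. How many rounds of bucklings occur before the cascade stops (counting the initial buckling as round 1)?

Round 1 — N18 buckles (initial).
  N15: +65 → 65 < 80
  N17: +75 → 75 < 80
  N27: +75 → 75 ≥ 60
  N5: +90 → 90 ≥ 90
Round 2 — N27, N5 buckle.
  N15: +45 → 110 ≥ 80
  N17: +85 → 160 ≥ 80
  N3: +80+60 → 140 ≥ 80
Round 3 — N15, N17, N3 buckle.
  N24: +80 → 80 < 110
No further bucklings.

3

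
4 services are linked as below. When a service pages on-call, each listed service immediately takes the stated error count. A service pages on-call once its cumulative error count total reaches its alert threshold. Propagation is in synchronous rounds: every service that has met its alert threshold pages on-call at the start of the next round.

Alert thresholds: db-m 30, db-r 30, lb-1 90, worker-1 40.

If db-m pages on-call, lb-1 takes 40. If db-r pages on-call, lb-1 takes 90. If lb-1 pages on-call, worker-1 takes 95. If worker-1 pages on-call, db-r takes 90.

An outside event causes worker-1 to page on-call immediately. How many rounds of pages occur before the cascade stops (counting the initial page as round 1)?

Round 1 — worker-1 pages on-call (initial).
  db-r: +90 → 90 ≥ 30
Round 2 — db-r pages on-call.
  lb-1: +90 → 90 ≥ 90
Round 3 — lb-1 pages on-call.
No further pages.

3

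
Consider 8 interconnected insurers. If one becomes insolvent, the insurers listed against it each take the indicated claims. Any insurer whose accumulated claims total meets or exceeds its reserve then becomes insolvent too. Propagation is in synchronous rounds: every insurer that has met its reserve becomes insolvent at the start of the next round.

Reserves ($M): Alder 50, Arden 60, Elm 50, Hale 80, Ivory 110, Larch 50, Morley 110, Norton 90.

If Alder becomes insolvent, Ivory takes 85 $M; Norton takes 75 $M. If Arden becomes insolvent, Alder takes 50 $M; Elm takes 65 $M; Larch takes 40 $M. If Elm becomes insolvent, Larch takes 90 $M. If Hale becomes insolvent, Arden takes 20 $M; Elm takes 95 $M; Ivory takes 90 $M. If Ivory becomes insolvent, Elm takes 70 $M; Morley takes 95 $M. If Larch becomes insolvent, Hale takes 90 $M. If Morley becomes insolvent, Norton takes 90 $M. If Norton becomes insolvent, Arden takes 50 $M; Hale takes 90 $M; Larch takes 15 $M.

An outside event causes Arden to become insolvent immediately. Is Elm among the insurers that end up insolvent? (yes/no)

yes

Round 1 — Arden becomes insolvent (initial).
  Alder: +50 → 50 ≥ 50
  Elm: +65 → 65 ≥ 50
  Larch: +40 → 40 < 50
Round 2 — Alder, Elm become insolvent.
  Ivory: +85 → 85 < 110
  Larch: +90 → 130 ≥ 50
  Norton: +75 → 75 < 90
Round 3 — Larch becomes insolvent.
  Hale: +90 → 90 ≥ 80
Round 4 — Hale becomes insolvent.
  Ivory: +90 → 175 ≥ 110
Round 5 — Ivory becomes insolvent.
  Morley: +95 → 95 < 110
No further insolvencies.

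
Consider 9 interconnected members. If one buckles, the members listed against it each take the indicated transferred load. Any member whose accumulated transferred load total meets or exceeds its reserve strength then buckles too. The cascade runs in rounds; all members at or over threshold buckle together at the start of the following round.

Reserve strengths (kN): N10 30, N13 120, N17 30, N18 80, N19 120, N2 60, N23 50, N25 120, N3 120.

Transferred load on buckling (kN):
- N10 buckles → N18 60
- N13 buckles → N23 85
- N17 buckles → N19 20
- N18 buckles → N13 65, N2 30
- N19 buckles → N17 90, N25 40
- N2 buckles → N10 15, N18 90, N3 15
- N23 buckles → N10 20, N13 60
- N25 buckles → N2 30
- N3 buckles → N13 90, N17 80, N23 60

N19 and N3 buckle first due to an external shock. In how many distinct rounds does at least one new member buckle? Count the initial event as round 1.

Round 1 — N19, N3 buckle (initial).
  N13: +90 → 90 < 120
  N17: +90+80 → 170 ≥ 30
  N23: +60 → 60 ≥ 50
  N25: +40 → 40 < 120
Round 2 — N17, N23 buckle.
  N10: +20 → 20 < 30
  N13: +60 → 150 ≥ 120
Round 3 — N13 buckles.
No further bucklings.

3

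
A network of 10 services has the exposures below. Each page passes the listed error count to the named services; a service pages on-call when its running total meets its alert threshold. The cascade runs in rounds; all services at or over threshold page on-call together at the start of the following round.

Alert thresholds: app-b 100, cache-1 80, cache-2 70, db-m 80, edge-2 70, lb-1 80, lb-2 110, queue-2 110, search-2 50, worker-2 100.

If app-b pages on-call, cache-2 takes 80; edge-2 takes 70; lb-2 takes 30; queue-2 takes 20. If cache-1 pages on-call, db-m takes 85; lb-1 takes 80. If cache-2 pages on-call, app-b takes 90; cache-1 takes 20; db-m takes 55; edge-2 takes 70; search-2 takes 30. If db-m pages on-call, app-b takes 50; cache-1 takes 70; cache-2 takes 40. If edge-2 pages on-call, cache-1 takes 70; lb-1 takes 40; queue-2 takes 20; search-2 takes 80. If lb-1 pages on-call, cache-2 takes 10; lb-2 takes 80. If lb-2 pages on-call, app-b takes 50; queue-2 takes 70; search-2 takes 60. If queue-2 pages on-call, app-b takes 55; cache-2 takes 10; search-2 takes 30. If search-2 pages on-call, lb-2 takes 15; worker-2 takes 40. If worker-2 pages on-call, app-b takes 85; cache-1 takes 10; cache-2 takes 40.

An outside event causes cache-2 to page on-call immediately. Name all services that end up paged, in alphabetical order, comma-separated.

app-b, cache-1, cache-2, db-m, edge-2, lb-1, lb-2, queue-2, search-2

Round 1 — cache-2 pages on-call (initial).
  app-b: +90 → 90 < 100
  cache-1: +20 → 20 < 80
  db-m: +55 → 55 < 80
  edge-2: +70 → 70 ≥ 70
  search-2: +30 → 30 < 50
Round 2 — edge-2 pages on-call.
  cache-1: +70 → 90 ≥ 80
  lb-1: +40 → 40 < 80
  queue-2: +20 → 20 < 110
  search-2: +80 → 110 ≥ 50
Round 3 — cache-1, search-2 page on-call.
  db-m: +85 → 140 ≥ 80
  lb-1: +80 → 120 ≥ 80
  lb-2: +15 → 15 < 110
  worker-2: +40 → 40 < 100
Round 4 — db-m, lb-1 page on-call.
  app-b: +50 → 140 ≥ 100
  lb-2: +80 → 95 < 110
Round 5 — app-b pages on-call.
  lb-2: +30 → 125 ≥ 110
  queue-2: +20 → 40 < 110
Round 6 — lb-2 pages on-call.
  queue-2: +70 → 110 ≥ 110
Round 7 — queue-2 pages on-call.
No further pages.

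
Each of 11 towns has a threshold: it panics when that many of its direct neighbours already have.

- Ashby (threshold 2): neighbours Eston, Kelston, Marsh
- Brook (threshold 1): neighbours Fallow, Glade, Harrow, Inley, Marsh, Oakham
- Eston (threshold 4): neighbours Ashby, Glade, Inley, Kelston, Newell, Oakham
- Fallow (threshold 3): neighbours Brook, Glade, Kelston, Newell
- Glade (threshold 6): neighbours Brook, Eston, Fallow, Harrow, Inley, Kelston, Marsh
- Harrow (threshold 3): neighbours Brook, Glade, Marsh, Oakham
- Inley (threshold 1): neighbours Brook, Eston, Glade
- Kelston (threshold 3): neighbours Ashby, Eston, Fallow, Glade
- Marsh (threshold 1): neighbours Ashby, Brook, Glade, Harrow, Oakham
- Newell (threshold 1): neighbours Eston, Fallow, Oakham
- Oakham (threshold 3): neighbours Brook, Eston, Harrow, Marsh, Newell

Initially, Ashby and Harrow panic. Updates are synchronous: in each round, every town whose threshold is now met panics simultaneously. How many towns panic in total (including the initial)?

Round 1 — Ashby, Harrow panic (initial).
Round 2 — checking thresholds:
  Brook: 1 of 6 neighbours ≥ 1, panics.
  Eston: 1 of 6 neighbours < 4, below threshold.
  Glade: 1 of 7 neighbours < 6, below threshold.
  Kelston: 1 of 4 neighbours < 3, below threshold.
  Marsh: 2 of 5 neighbours ≥ 1, panics.
  Oakham: 1 of 5 neighbours < 3, below threshold.
Round 3 — checking thresholds:
  Eston: 1 of 6 neighbours < 4, below threshold.
  Fallow: 1 of 4 neighbours < 3, below threshold.
  Glade: 3 of 7 neighbours < 6, below threshold.
  Inley: 1 of 3 neighbours ≥ 1, panics.
  Kelston: 1 of 4 neighbours < 3, below threshold.
  Oakham: 3 of 5 neighbours ≥ 3, panics.
Round 4 — checking thresholds:
  Eston: 3 of 6 neighbours < 4, below threshold.
  Fallow: 1 of 4 neighbours < 3, below threshold.
  Glade: 4 of 7 neighbours < 6, below threshold.
  Kelston: 1 of 4 neighbours < 3, below threshold.
  Newell: 1 of 3 neighbours ≥ 1, panics.
Round 5 — checking thresholds:
  Eston: 4 of 6 neighbours ≥ 4, panics.
  Fallow: 2 of 4 neighbours < 3, below threshold.
  Glade: 4 of 7 neighbours < 6, below threshold.
  Kelston: 1 of 4 neighbours < 3, below threshold.
Round 6 — no new panics; cascade stops.

8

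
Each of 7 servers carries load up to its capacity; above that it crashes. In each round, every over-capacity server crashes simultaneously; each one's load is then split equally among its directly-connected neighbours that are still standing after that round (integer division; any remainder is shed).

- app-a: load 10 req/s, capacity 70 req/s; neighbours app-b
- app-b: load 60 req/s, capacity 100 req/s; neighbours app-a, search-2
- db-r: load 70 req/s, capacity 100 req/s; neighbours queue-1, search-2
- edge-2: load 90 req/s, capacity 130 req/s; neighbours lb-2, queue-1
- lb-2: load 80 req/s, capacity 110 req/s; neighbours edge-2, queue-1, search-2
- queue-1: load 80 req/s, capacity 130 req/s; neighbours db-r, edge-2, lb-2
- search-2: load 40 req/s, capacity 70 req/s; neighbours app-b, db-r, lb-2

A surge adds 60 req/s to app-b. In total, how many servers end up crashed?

6

Round 1 — app-b at 120 > 100. app-b crashes.
  app-b sheds 120 req/s to app-a, search-2: 60 each.
    app-a: 10+60 = 70 ≤ 70
    search-2: 40+60 = 100 > 70
Round 2 — search-2 crashes.
  search-2 sheds 100 req/s to db-r, lb-2: 50 each.
    db-r: 70+50 = 120 > 100
    lb-2: 80+50 = 130 > 110
Round 3 — db-r, lb-2 crash.
  db-r sheds 120 req/s to queue-1: 120 each.
    queue-1: 80+120 = 200 > 130
  lb-2 sheds 130 req/s to edge-2, queue-1: 65 each.
    edge-2: 90+65 = 155 > 130
    queue-1: 200+65 = 265 > 130
Round 4 — edge-2, queue-1 crash.
  edge-2 sheds 155 req/s: no online neighbours, lost.
  queue-1 sheds 265 req/s: no online neighbours, lost.
No further crashes.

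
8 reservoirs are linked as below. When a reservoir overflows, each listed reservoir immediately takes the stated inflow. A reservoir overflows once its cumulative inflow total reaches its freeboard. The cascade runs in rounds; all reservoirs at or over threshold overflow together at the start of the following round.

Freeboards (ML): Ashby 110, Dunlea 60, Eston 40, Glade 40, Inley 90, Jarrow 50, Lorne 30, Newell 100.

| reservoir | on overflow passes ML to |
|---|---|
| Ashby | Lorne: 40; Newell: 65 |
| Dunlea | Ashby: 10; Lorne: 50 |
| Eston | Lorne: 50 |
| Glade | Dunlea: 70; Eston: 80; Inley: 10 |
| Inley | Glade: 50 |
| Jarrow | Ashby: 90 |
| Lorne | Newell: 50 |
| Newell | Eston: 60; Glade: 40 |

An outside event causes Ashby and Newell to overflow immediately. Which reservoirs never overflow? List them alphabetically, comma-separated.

Inley, Jarrow

Round 1 — Ashby, Newell overflow (initial).
  Eston: +60 → 60 ≥ 40
  Glade: +40 → 40 ≥ 40
  Lorne: +40 → 40 ≥ 30
Round 2 — Eston, Glade, Lorne overflow.
  Dunlea: +70 → 70 ≥ 60
  Inley: +10 → 10 < 90
Round 3 — Dunlea overflows.
No further overflows.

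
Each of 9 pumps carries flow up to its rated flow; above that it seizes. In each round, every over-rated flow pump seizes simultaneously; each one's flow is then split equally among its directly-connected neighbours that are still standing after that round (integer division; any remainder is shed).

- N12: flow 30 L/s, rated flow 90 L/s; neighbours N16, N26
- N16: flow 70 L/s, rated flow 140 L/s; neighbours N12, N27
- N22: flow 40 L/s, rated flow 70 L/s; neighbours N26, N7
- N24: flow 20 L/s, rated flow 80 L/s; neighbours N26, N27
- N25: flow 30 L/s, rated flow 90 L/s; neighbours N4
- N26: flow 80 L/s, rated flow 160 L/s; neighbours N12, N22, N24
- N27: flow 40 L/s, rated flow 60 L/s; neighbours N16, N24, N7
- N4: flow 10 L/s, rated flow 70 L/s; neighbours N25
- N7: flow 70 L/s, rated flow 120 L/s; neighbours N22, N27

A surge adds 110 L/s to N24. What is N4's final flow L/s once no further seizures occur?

Round 1 — N24 at 130 > 80. N24 seizes.
  N24 sheds 130 L/s to N26, N27: 65 each.
    N26: 80+65 = 145 ≤ 160
    N27: 40+65 = 105 > 60
Round 2 — N27 seizes.
  N27 sheds 105 L/s to N16, N7: 52 each (1 lost).
    N16: 70+52 = 122 ≤ 140
    N7: 70+52 = 122 > 120
Round 3 — N7 seizes.
  N7 sheds 122 L/s to N22: 122 each.
    N22: 40+122 = 162 > 70
Round 4 — N22 seizes.
  N22 sheds 162 L/s to N26: 162 each.
    N26: 145+162 = 307 > 160
Round 5 — N26 seizes.
  N26 sheds 307 L/s to N12: 307 each.
    N12: 30+307 = 337 > 90
Round 6 — N12 seizes.
  N12 sheds 337 L/s to N16: 337 each.
    N16: 122+337 = 459 > 140
Round 7 — N16 seizes.
  N16 sheds 459 L/s: no online neighbours, lost.
No further seizures.

10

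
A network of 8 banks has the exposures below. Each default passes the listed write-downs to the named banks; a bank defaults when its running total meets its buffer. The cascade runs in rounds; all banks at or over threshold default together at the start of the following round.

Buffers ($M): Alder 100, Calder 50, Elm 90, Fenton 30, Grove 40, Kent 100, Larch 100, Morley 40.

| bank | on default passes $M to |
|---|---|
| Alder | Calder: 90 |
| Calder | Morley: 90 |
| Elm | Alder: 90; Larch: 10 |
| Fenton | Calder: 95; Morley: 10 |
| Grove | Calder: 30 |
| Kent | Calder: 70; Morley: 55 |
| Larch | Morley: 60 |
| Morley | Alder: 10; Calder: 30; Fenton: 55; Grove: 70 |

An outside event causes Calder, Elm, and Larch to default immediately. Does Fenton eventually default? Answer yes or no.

yes

Round 1 — Calder, Elm, Larch default (initial).
  Alder: +90 → 90 < 100
  Morley: +90+60 → 150 ≥ 40
Round 2 — Morley defaults.
  Alder: +10 → 100 ≥ 100
  Fenton: +55 → 55 ≥ 30
  Grove: +70 → 70 ≥ 40
Round 3 — Alder, Fenton, Grove default.
No further defaults.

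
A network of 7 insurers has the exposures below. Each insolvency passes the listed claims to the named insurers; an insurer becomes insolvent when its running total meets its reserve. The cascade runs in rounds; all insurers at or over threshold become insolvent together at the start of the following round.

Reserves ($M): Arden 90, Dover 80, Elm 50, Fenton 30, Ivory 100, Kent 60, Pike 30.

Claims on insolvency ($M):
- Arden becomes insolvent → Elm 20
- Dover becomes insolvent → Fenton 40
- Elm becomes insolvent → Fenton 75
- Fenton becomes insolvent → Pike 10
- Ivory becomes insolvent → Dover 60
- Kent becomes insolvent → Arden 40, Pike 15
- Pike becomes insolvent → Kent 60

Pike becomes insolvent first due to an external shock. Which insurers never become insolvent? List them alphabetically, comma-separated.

Arden, Dover, Elm, Fenton, Ivory

Round 1 — Pike becomes insolvent (initial).
  Kent: +60 → 60 ≥ 60
Round 2 — Kent becomes insolvent.
  Arden: +40 → 40 < 90
No further insolvencies.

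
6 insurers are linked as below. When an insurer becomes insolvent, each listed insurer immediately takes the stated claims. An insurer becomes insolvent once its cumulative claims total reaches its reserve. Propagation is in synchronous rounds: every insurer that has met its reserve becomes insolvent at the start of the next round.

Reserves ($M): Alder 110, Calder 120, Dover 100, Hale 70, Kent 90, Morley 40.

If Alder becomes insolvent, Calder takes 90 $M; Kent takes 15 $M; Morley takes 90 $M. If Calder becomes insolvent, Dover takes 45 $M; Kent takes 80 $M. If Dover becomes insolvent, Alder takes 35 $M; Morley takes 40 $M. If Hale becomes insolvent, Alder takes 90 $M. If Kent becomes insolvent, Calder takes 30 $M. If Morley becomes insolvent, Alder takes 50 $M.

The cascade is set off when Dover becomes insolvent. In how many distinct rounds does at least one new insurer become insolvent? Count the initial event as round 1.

Round 1 — Dover becomes insolvent (initial).
  Alder: +35 → 35 < 110
  Morley: +40 → 40 ≥ 40
Round 2 — Morley becomes insolvent.
  Alder: +50 → 85 < 110
No further insolvencies.

2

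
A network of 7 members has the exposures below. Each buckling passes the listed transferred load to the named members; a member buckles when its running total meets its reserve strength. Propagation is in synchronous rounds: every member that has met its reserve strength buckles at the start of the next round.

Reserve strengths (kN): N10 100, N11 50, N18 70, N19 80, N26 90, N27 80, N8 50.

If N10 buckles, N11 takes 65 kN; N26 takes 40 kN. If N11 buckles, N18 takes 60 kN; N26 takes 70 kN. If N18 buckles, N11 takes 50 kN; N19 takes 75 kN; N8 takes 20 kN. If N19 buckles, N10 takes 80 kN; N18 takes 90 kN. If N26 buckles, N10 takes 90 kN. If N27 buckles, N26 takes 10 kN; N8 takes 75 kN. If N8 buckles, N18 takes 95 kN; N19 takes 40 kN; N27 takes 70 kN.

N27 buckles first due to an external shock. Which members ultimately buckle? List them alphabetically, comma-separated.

Round 1 — N27 buckles (initial).
  N26: +10 → 10 < 90
  N8: +75 → 75 ≥ 50
Round 2 — N8 buckles.
  N18: +95 → 95 ≥ 70
  N19: +40 → 40 < 80
Round 3 — N18 buckles.
  N11: +50 → 50 ≥ 50
  N19: +75 → 115 ≥ 80
Round 4 — N11, N19 buckle.
  N10: +80 → 80 < 100
  N26: +70 → 80 < 90
No further bucklings.

N11, N18, N19, N27, N8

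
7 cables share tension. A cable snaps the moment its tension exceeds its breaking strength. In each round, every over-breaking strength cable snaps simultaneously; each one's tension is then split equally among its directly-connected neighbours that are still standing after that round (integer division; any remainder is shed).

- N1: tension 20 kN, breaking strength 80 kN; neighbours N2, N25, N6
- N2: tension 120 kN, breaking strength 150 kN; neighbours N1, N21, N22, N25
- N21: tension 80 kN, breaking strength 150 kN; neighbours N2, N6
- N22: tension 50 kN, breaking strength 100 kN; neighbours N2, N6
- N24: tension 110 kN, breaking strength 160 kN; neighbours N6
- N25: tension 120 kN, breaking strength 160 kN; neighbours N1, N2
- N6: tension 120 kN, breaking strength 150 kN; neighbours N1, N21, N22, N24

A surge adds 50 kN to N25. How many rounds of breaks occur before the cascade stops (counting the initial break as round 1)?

4

Round 1 — N25 at 170 > 160. N25 snaps.
  N25 sheds 170 kN to N1, N2: 85 each.
    N1: 20+85 = 105 > 80
    N2: 120+85 = 205 > 150
Round 2 — N1, N2 snap.
  N1 sheds 105 kN to N6: 105 each.
    N6: 120+105 = 225 > 150
  N2 sheds 205 kN to N21, N22: 102 each (1 lost).
    N21: 80+102 = 182 > 150
    N22: 50+102 = 152 > 100
Round 3 — N21, N22, N6 snap.
  N21 sheds 182 kN: no online neighbours, lost.
  N22 sheds 152 kN: no online neighbours, lost.
  N6 sheds 225 kN to N24: 225 each.
    N24: 110+225 = 335 > 160
Round 4 — N24 snaps.
  N24 sheds 335 kN: no online neighbours, lost.
No further breaks.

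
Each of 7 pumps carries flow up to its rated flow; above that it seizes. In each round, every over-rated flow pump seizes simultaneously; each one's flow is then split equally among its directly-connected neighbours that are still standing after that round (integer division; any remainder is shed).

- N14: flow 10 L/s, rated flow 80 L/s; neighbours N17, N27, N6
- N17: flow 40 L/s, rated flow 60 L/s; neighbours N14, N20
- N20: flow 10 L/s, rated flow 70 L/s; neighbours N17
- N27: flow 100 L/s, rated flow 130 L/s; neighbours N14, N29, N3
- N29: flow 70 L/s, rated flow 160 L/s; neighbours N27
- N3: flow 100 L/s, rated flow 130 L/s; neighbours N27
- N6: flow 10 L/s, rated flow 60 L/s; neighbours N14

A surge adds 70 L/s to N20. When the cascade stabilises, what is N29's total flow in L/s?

Round 1 — N20 at 80 > 70. N20 seizes.
  N20 sheds 80 L/s to N17: 80 each.
    N17: 40+80 = 120 > 60
Round 2 — N17 seizes.
  N17 sheds 120 L/s to N14: 120 each.
    N14: 10+120 = 130 > 80
Round 3 — N14 seizes.
  N14 sheds 130 L/s to N27, N6: 65 each.
    N27: 100+65 = 165 > 130
    N6: 10+65 = 75 > 60
Round 4 — N27, N6 seize.
  N27 sheds 165 L/s to N29, N3: 82 each (1 lost).
    N29: 70+82 = 152 ≤ 160
    N3: 100+82 = 182 > 130
  N6 sheds 75 L/s: no online neighbours, lost.
Round 5 — N3 seizes.
  N3 sheds 182 L/s: no online neighbours, lost.
No further seizures.

152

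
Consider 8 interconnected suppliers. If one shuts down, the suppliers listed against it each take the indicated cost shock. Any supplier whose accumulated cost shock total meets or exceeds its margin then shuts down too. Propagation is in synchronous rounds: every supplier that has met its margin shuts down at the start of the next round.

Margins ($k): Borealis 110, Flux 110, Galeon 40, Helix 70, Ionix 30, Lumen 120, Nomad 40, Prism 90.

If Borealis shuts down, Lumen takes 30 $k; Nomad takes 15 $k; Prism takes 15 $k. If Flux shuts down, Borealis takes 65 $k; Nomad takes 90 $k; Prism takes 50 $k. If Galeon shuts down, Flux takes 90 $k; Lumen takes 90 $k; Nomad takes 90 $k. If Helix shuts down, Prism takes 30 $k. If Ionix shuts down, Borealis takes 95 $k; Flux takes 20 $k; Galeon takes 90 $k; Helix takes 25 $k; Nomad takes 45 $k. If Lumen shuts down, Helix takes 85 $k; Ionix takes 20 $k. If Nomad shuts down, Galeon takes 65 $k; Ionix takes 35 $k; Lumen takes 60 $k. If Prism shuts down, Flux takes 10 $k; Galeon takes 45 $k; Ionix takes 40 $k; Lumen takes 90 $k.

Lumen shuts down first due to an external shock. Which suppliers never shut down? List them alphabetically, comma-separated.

Round 1 — Lumen shuts down (initial).
  Helix: +85 → 85 ≥ 70
  Ionix: +20 → 20 < 30
Round 2 — Helix shuts down.
  Prism: +30 → 30 < 90
No further shutdowns.

Borealis, Flux, Galeon, Ionix, Nomad, Prism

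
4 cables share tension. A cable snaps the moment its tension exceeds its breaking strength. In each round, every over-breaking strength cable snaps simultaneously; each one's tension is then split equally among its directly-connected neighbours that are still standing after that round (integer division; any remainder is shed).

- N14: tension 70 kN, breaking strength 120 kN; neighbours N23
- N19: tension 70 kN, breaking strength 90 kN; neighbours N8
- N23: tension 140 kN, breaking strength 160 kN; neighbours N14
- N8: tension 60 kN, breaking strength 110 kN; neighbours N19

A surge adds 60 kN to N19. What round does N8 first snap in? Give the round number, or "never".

Round 1 — N19 at 130 > 90. N19 snaps.
  N19 sheds 130 kN to N8: 130 each.
    N8: 60+130 = 190 > 110
Round 2 — N8 snaps.
  N8 sheds 190 kN: no online neighbours, lost.
No further breaks.

2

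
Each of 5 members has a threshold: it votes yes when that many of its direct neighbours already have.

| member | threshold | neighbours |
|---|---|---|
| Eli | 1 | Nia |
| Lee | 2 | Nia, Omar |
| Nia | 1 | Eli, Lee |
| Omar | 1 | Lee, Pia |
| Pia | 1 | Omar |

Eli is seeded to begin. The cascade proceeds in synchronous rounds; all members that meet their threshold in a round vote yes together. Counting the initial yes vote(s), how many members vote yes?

Round 1 — Eli votes yes (initial).
Round 2 — checking thresholds:
  Nia: 1 of 2 neighbours ≥ 1, votes yes.
Round 3 — no new yes votes; cascade stops.

2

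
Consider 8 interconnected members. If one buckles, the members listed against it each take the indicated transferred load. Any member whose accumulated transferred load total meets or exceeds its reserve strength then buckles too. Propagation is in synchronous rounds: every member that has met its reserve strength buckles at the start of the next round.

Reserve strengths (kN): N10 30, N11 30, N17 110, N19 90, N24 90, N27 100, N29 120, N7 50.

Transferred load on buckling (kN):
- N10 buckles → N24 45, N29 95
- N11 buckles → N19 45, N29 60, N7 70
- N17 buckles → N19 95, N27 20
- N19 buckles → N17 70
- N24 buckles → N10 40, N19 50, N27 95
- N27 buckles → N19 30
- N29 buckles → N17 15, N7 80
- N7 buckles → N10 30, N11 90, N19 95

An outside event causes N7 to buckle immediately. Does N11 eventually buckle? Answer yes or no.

yes

Round 1 — N7 buckles (initial).
  N10: +30 → 30 ≥ 30
  N11: +90 → 90 ≥ 30
  N19: +95 → 95 ≥ 90
Round 2 — N10, N11, N19 buckle.
  N17: +70 → 70 < 110
  N24: +45 → 45 < 90
  N29: +95+60 → 155 ≥ 120
Round 3 — N29 buckles.
  N17: +15 → 85 < 110
No further bucklings.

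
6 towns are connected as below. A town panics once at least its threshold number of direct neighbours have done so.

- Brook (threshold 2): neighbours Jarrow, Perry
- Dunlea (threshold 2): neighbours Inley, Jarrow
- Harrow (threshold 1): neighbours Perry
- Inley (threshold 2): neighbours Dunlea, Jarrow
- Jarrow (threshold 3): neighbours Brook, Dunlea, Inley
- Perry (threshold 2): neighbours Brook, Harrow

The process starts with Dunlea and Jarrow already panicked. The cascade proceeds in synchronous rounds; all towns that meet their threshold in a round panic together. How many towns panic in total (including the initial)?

Round 1 — Dunlea, Jarrow panic (initial).
Round 2 — checking thresholds:
  Brook: 1 of 2 neighbours < 2, holds.
  Inley: 2 of 2 neighbours ≥ 2, panics.
Round 3 — no new panics; cascade stops.

3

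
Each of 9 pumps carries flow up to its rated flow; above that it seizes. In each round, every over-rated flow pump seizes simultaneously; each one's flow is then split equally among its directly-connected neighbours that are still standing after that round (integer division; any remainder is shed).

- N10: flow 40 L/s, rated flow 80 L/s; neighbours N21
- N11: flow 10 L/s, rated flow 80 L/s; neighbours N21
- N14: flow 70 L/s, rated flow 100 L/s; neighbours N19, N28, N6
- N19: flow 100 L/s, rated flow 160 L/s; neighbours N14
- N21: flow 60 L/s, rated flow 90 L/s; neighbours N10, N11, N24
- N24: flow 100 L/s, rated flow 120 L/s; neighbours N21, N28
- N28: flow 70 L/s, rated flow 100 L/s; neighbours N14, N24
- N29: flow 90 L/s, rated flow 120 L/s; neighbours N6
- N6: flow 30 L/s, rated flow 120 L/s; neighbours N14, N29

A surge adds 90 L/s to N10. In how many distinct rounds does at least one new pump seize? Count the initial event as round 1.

Round 1 — N10 at 130 > 80. N10 seizes.
  N10 sheds 130 L/s to N21: 130 each.
    N21: 60+130 = 190 > 90
Round 2 — N21 seizes.
  N21 sheds 190 L/s to N11, N24: 95 each.
    N11: 10+95 = 105 > 80
    N24: 100+95 = 195 > 120
Round 3 — N11, N24 seize.
  N11 sheds 105 L/s: no online neighbours, lost.
  N24 sheds 195 L/s to N28: 195 each.
    N28: 70+195 = 265 > 100
Round 4 — N28 seizes.
  N28 sheds 265 L/s to N14: 265 each.
    N14: 70+265 = 335 > 100
Round 5 — N14 seizes.
  N14 sheds 335 L/s to N19, N6: 167 each (1 lost).
    N19: 100+167 = 267 > 160
    N6: 30+167 = 197 > 120
Round 6 — N19, N6 seize.
  N19 sheds 267 L/s: no online neighbours, lost.
  N6 sheds 197 L/s to N29: 197 each.
    N29: 90+197 = 287 > 120
Round 7 — N29 seizes.
  N29 sheds 287 L/s: no online neighbours, lost.
No further seizures.

7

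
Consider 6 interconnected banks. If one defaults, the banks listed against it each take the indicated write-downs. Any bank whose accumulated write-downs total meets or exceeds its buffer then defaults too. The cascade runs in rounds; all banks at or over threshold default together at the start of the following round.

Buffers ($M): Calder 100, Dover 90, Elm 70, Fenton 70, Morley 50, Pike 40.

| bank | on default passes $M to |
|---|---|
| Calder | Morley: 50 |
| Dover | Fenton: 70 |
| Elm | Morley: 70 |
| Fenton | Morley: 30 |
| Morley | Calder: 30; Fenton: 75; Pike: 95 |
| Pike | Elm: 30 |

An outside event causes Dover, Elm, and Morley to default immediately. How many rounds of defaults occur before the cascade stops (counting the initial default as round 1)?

Round 1 — Dover, Elm, Morley default (initial).
  Calder: +30 → 30 < 100
  Fenton: +70+75 → 145 ≥ 70
  Pike: +95 → 95 ≥ 40
Round 2 — Fenton, Pike default.
No further defaults.

2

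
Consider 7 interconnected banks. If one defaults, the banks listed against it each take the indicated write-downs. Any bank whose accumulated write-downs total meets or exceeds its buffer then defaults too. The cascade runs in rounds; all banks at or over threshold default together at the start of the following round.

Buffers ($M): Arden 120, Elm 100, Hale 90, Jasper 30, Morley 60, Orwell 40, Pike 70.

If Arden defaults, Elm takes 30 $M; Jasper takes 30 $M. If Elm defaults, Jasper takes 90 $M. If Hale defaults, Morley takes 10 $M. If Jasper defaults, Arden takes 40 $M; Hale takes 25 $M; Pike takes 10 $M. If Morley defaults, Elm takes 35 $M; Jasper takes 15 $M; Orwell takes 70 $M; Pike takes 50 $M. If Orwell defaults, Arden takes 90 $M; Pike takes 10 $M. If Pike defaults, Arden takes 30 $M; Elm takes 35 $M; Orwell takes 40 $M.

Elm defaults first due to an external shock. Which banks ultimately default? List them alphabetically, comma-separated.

Elm, Jasper

Round 1 — Elm defaults (initial).
  Jasper: +90 → 90 ≥ 30
Round 2 — Jasper defaults.
  Arden: +40 → 40 < 120
  Hale: +25 → 25 < 90
  Pike: +10 → 10 < 70
No further defaults.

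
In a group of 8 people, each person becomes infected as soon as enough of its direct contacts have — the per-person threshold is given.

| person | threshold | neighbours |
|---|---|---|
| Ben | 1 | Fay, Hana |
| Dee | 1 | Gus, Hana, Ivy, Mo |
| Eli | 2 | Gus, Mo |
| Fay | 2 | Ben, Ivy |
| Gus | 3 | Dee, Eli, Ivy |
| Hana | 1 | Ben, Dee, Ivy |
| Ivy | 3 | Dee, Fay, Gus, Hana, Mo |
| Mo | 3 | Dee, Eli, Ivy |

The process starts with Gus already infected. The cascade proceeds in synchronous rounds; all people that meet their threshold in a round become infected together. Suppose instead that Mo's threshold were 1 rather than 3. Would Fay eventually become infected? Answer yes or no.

yes

With Mo's threshold at 1:
Round 1 — Gus becomes infected (initial).
Round 2 — checking thresholds:
  Dee: 1 of 4 neighbours ≥ 1, becomes infected.
  Eli: 1 of 2 neighbours < 2, holds.
  Ivy: 1 of 5 neighbours < 3, holds.
Round 3 — checking thresholds:
  Eli: 1 of 2 neighbours < 2, holds.
  Hana: 1 of 3 neighbours ≥ 1, becomes infected.
  Ivy: 2 of 5 neighbours < 3, holds.
  Mo: 1 of 3 neighbours ≥ 1, becomes infected.
Round 4 — checking thresholds:
  Ben: 1 of 2 neighbours ≥ 1, becomes infected.
  Eli: 2 of 2 neighbours ≥ 2, becomes infected.
  Ivy: 4 of 5 neighbours ≥ 3, becomes infected.
Round 5 — checking thresholds:
  Fay: 2 of 2 neighbours ≥ 2, becomes infected.
Round 6 — no new infections; cascade stops.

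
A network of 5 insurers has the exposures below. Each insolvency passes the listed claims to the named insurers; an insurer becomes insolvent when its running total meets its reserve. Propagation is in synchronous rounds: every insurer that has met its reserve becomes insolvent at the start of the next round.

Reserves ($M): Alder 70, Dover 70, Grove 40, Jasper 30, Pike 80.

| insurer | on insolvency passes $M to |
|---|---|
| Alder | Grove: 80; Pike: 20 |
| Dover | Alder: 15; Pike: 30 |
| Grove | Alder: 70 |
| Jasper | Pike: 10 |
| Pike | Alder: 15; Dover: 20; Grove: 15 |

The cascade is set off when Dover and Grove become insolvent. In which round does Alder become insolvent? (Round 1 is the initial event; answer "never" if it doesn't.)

Round 1 — Dover, Grove become insolvent (initial).
  Alder: +15+70 → 85 ≥ 70
  Pike: +30 → 30 < 80
Round 2 — Alder becomes insolvent.
  Pike: +20 → 50 < 80
No further insolvencies.

2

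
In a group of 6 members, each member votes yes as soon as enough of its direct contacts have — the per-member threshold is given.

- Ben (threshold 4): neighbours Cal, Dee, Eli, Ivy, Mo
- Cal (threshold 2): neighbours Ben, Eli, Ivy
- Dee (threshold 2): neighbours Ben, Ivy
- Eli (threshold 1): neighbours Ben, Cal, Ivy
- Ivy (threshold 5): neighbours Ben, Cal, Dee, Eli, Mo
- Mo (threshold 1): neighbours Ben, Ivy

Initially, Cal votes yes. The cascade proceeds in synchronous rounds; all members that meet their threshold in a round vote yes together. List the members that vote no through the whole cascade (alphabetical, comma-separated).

Round 1 — Cal votes yes (initial).
Round 2 — checking thresholds:
  Ben: 1 of 5 neighbours < 4, below threshold.
  Eli: 1 of 3 neighbours ≥ 1, votes yes.
  Ivy: 1 of 5 neighbours < 5, below threshold.
Round 3 — no new yes votes; cascade stops.

Ben, Dee, Ivy, Mo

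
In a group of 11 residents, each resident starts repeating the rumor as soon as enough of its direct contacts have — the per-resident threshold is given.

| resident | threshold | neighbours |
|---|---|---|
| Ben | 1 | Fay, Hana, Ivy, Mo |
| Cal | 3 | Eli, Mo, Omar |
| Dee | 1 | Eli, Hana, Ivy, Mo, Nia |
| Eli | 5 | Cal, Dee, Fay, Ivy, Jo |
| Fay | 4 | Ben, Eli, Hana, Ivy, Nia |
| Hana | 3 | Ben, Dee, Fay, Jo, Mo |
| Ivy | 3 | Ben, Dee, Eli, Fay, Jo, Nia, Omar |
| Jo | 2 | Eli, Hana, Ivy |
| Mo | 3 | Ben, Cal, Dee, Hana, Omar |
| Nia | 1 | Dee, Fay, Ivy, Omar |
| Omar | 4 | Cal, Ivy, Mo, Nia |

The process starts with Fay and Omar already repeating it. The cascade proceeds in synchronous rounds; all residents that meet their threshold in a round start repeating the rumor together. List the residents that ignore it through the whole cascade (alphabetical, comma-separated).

Round 1 — Fay, Omar start repeating the rumor (initial).
Round 2 — checking thresholds:
  Ben: 1 of 4 neighbours ≥ 1, starts repeating the rumor.
  Cal: 1 of 3 neighbours < 3, not yet.
  Eli: 1 of 5 neighbours < 5, not yet.
  Hana: 1 of 5 neighbours < 3, not yet.
  Ivy: 2 of 7 neighbours < 3, not yet.
  Mo: 1 of 5 neighbours < 3, not yet.
  Nia: 2 of 4 neighbours ≥ 1, starts repeating the rumor.
Round 3 — checking thresholds:
  Cal: 1 of 3 neighbours < 3, not yet.
  Dee: 1 of 5 neighbours ≥ 1, starts repeating the rumor.
  Eli: 1 of 5 neighbours < 5, not yet.
  Hana: 2 of 5 neighbours < 3, not yet.
  Ivy: 4 of 7 neighbours ≥ 3, starts repeating the rumor.
  Mo: 2 of 5 neighbours < 3, not yet.
Round 4 — checking thresholds:
  Cal: 1 of 3 neighbours < 3, not yet.
  Eli: 3 of 5 neighbours < 5, not yet.
  Hana: 3 of 5 neighbours ≥ 3, starts repeating the rumor.
  Jo: 1 of 3 neighbours < 2, not yet.
  Mo: 3 of 5 neighbours ≥ 3, starts repeating the rumor.
Round 5 — checking thresholds:
  Cal: 2 of 3 neighbours < 3, not yet.
  Eli: 3 of 5 neighbours < 5, not yet.
  Jo: 2 of 3 neighbours ≥ 2, starts repeating the rumor.
Round 6 — no new spreads; cascade stops.

Cal, Eli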